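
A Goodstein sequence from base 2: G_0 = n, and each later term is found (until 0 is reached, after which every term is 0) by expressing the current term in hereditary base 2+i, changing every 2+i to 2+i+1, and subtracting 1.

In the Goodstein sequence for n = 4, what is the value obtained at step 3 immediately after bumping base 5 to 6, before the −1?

step 0: 4 = 2^2; sub 3 for 2: 3^3; = 27; G_1 = 27−1 = 26
step 1: 26 = 2·3^2 + 2·3 + 2; sub 4 for 3: 2·4^2 + 2·4 + 2; = 42; G_2 = 42−1 = 41
step 2: 41 = 2·4^2 + 2·4 + 1; sub 5 for 4: 2·5^2 + 2·5 + 1; = 61; G_3 = 61−1 = 60

84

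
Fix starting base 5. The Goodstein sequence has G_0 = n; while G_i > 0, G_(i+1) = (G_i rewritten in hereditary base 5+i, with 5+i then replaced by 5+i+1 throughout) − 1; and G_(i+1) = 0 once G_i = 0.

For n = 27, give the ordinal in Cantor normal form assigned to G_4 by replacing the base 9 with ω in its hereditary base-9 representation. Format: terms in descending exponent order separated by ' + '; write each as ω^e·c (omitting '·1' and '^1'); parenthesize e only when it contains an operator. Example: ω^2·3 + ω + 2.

i=0: 27 = 5^2 + 2 (b=5); 5→6: 6^2 + 2 = 38; 38−1 = 37
i=1: 37 = 6^2 + 1 (b=6); 6→7: 7^2 + 1 = 50; 50−1 = 49
i=2: 49 = 7^2 (b=7); 7→8: 8^2 = 64; 64−1 = 63
i=3: 63 = 7·8 + 7 (b=8); 8→9: 7·9 + 7 = 70; 70−1 = 69
i=4: 69 = 7·9 + 6 (b=9); 9→10: 7·10 + 6 = 76; 76−1 = 75

ω·7 + 6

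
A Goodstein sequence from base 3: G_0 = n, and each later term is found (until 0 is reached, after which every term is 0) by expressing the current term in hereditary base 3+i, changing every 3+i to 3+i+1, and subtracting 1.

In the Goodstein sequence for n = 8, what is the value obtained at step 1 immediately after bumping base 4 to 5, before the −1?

(0) 8|_3 = 2·3 + 2 ↦ 2·4 + 2|_4 = 10 ⇒ 9
(1) 9|_4 = 2·4 + 1 ↦ 2·5 + 1|_5 = 11 ⇒ 10

11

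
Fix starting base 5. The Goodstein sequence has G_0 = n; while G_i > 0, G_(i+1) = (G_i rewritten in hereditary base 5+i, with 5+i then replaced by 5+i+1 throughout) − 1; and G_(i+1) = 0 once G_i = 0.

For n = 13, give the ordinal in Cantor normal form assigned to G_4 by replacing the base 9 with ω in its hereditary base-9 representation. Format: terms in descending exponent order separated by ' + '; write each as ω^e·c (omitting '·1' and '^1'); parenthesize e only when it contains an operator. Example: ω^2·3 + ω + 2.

ω + 8

13 —HB5→ 2·5 + 3 —bump→ 2·6 + 3 = 15 —(−1)→ 14
14 —HB6→ 2·6 + 2 —bump→ 2·7 + 2 = 16 —(−1)→ 15
15 —HB7→ 2·7 + 1 —bump→ 2·8 + 1 = 17 —(−1)→ 16
16 —HB8→ 2·8 —bump→ 2·9 = 18 —(−1)→ 17
17 —HB9→ 9 + 8 —bump→ 10 + 8 = 18 —(−1)→ 17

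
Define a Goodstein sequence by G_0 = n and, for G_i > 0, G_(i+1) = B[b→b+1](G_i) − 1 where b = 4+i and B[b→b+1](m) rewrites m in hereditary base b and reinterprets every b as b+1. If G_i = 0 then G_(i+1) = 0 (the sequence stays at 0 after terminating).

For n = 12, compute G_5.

base 4: 12 = 3·4; at 5: 3·5 = 15; next = 14
base 5: 14 = 2·5 + 4; at 6: 2·6 + 4 = 16; next = 15
base 6: 15 = 2·6 + 3; at 7: 2·7 + 3 = 17; next = 16
base 7: 16 = 2·7 + 2; at 8: 2·8 + 2 = 18; next = 17
base 8: 17 = 2·8 + 1; at 9: 2·9 + 1 = 19; next = 18
base 9: 18 = 2·9; at 10: 2·10 = 20; next = 19

18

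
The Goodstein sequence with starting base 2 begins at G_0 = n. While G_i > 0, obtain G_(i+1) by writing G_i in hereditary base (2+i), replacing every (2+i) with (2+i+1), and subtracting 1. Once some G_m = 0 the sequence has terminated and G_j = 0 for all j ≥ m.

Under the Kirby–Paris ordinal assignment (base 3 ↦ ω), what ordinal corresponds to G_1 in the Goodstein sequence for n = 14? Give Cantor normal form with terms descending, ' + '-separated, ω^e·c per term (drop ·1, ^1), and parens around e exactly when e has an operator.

ω^(ω + 1) + ω^ω + 2

14 —HB2→ 2^(2 + 1) + 2^2 + 2 —bump→ 3^(3 + 1) + 3^3 + 3 = 111 —(−1)→ 110
110 —HB3→ 3^(3 + 1) + 3^3 + 2 —bump→ 4^(4 + 1) + 4^4 + 2 = 1282 —(−1)→ 1281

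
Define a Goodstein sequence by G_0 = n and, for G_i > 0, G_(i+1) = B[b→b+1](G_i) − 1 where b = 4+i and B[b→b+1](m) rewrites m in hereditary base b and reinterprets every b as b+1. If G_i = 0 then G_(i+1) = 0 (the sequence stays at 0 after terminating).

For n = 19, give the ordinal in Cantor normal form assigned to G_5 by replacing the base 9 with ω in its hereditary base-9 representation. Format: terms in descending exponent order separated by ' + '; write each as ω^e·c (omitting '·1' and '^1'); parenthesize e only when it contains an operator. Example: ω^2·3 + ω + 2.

ω·7 + 6

step 0: 19 = 4^2 + 3; sub 5 for 4: 5^2 + 3; = 28; G_1 = 28−1 = 27
step 1: 27 = 5^2 + 2; sub 6 for 5: 6^2 + 2; = 38; G_2 = 38−1 = 37
step 2: 37 = 6^2 + 1; sub 7 for 6: 7^2 + 1; = 50; G_3 = 50−1 = 49
step 3: 49 = 7^2; sub 8 for 7: 8^2; = 64; G_4 = 64−1 = 63
step 4: 63 = 7·8 + 7; sub 9 for 8: 7·9 + 7; = 70; G_5 = 70−1 = 69
step 5: 69 = 7·9 + 6; sub 10 for 9: 7·10 + 6; = 76; G_6 = 76−1 = 75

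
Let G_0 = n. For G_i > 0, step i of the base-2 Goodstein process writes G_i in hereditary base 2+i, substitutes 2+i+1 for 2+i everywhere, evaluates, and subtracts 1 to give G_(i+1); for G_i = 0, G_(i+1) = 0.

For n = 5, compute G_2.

255

(0) 5|_2 = 2^2 + 1 ↦ 3^3 + 1|_3 = 28 ⇒ 27
(1) 27|_3 = 3^3 ↦ 4^4|_4 = 256 ⇒ 255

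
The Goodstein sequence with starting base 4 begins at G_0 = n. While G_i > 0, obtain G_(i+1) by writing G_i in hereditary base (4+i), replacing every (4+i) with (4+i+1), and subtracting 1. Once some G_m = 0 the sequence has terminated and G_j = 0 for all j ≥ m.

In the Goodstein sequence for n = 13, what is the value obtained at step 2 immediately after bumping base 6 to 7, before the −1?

19

G_0=13  [base 4] 3·4 + 1  →[4↦5]→  3·5 + 1 = 16  −1 ⇒ G_1=15
G_1=15  [base 5] 3·5  →[5↦6]→  3·6 = 18  −1 ⇒ G_2=17
G_2=17  [base 6] 2·6 + 5  →[6↦7]→  2·7 + 5 = 19  −1 ⇒ G_3=18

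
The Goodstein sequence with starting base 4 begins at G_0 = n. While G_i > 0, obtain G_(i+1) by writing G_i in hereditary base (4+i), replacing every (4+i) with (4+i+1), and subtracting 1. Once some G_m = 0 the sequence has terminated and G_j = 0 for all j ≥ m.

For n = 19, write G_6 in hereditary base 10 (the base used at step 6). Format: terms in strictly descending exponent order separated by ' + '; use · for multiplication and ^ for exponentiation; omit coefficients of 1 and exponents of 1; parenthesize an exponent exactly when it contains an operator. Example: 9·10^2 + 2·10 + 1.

7·10 + 5

step 0: 19 = 4^2 + 3; sub 5 for 4: 5^2 + 3; = 28; G_1 = 28−1 = 27
step 1: 27 = 5^2 + 2; sub 6 for 5: 6^2 + 2; = 38; G_2 = 38−1 = 37
step 2: 37 = 6^2 + 1; sub 7 for 6: 7^2 + 1; = 50; G_3 = 50−1 = 49
step 3: 49 = 7^2; sub 8 for 7: 8^2; = 64; G_4 = 64−1 = 63
step 4: 63 = 7·8 + 7; sub 9 for 8: 7·9 + 7; = 70; G_5 = 70−1 = 69
step 5: 69 = 7·9 + 6; sub 10 for 9: 7·10 + 6; = 76; G_6 = 76−1 = 75
step 6: 75 = 7·10 + 5; sub 11 for 10: 7·11 + 5; = 82; G_7 = 82−1 = 81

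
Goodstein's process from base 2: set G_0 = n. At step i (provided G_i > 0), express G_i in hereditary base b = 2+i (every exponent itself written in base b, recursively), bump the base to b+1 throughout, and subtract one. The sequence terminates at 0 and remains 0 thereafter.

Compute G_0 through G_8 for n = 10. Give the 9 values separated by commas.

(0) 10|_2 = 2^(2 + 1) + 2 ↦ 3^(3 + 1) + 3|_3 = 84 ⇒ 83
(1) 83|_3 = 3^(3 + 1) + 2 ↦ 4^(4 + 1) + 2|_4 = 1026 ⇒ 1025
(2) 1025|_4 = 4^(4 + 1) + 1 ↦ 5^(5 + 1) + 1|_5 = 15626 ⇒ 15625
(3) 15625|_5 = 5^(5 + 1) ↦ 6^(6 + 1)|_6 = 279936 ⇒ 279935
(4) 279935|_6 = 5·6^6 + 5·6^5 + 5·6^4 + 5·6^3 + 5·6^2 + 5·6 + 5 ↦ 5·7^7 + 5·7^5 + 5·7^4 + 5·7^3 + 5·7^2 + 5·7 + 5|_7 = 4215755 ⇒ 4215754
(5) 4215754|_7 = 5·7^7 + 5·7^5 + 5·7^4 + 5·7^3 + 5·7^2 + 5·7 + 4 ↦ 5·8^8 + 5·8^5 + 5·8^4 + 5·8^3 + 5·8^2 + 5·8 + 4|_8 = 84073324 ⇒ 84073323
(6) 84073323|_8 = 5·8^8 + 5·8^5 + 5·8^4 + 5·8^3 + 5·8^2 + 5·8 + 3 ↦ 5·9^9 + 5·9^5 + 5·9^4 + 5·9^3 + 5·9^2 + 5·9 + 3|_9 = 1937434593 ⇒ 1937434592
(7) 1937434592|_9 = 5·9^9 + 5·9^5 + 5·9^4 + 5·9^3 + 5·9^2 + 5·9 + 2 ↦ 5·10^10 + 5·10^5 + 5·10^4 + 5·10^3 + 5·10^2 + 5·10 + 2|_10 = 50000555552 ⇒ 50000555551

10, 83, 1025, 15625, 279935, 4215754, 84073323, 1937434592, 50000555551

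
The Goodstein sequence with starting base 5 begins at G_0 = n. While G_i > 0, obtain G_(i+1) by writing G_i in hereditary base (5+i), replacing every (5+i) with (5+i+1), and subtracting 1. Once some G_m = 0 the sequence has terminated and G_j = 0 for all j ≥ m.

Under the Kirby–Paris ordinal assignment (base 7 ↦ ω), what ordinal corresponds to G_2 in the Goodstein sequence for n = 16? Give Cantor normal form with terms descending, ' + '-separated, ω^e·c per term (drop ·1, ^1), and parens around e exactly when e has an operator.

ω·2 + 6

G_0=16  [base 5] 3·5 + 1  →[5↦6]→  3·6 + 1 = 19  −1 ⇒ G_1=18
G_1=18  [base 6] 3·6  →[6↦7]→  3·7 = 21  −1 ⇒ G_2=20
G_2=20  [base 7] 2·7 + 6  →[7↦8]→  2·8 + 6 = 22  −1 ⇒ G_3=21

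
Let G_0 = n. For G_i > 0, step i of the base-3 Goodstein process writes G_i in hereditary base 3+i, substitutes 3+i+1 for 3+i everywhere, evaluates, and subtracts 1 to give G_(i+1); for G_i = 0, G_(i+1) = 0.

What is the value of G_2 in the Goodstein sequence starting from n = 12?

27

i=0: 12 = 3^2 + 3 (b=3); 3→4: 4^2 + 4 = 20; 20−1 = 19
i=1: 19 = 4^2 + 3 (b=4); 4→5: 5^2 + 3 = 28; 28−1 = 27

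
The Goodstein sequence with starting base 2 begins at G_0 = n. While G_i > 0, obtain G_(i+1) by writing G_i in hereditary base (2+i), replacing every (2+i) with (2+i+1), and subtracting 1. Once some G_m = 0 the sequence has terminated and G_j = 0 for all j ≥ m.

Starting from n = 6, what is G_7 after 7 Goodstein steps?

332147

i=0: 6 = 2^2 + 2 (b=2); 2→3: 3^3 + 3 = 30; 30−1 = 29
i=1: 29 = 3^3 + 2 (b=3); 3→4: 4^4 + 2 = 258; 258−1 = 257
i=2: 257 = 4^4 + 1 (b=4); 4→5: 5^5 + 1 = 3126; 3126−1 = 3125
i=3: 3125 = 5^5 (b=5); 5→6: 6^6 = 46656; 46656−1 = 46655
i=4: 46655 = 5·6^5 + 5·6^4 + 5·6^3 + 5·6^2 + 5·6 + 5 (b=6); 6→7: 5·7^5 + 5·7^4 + 5·7^3 + 5·7^2 + 5·7 + 5 = 98040; 98040−1 = 98039
i=5: 98039 = 5·7^5 + 5·7^4 + 5·7^3 + 5·7^2 + 5·7 + 4 (b=7); 7→8: 5·8^5 + 5·8^4 + 5·8^3 + 5·8^2 + 5·8 + 4 = 187244; 187244−1 = 187243
i=6: 187243 = 5·8^5 + 5·8^4 + 5·8^3 + 5·8^2 + 5·8 + 3 (b=8); 8→9: 5·9^5 + 5·9^4 + 5·9^3 + 5·9^2 + 5·9 + 3 = 332148; 332148−1 = 332147
i=7: 332147 = 5·9^5 + 5·9^4 + 5·9^3 + 5·9^2 + 5·9 + 2 (b=9); 9→10: 5·10^5 + 5·10^4 + 5·10^3 + 5·10^2 + 5·10 + 2 = 555552; 555552−1 = 555551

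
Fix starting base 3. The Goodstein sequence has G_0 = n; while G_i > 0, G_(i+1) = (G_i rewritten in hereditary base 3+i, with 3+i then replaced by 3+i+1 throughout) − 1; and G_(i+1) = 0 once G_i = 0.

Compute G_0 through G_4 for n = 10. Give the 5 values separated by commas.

G_0 = 10. HB_3(10) = 3^2 + 1. Bump = 17. G_1 = 16.
G_1 = 16. HB_4(16) = 4^2. Bump = 25. G_2 = 24.
G_2 = 24. HB_5(24) = 4·5 + 4. Bump = 28. G_3 = 27.
G_3 = 27. HB_6(27) = 4·6 + 3. Bump = 31. G_4 = 30.

10, 16, 24, 27, 30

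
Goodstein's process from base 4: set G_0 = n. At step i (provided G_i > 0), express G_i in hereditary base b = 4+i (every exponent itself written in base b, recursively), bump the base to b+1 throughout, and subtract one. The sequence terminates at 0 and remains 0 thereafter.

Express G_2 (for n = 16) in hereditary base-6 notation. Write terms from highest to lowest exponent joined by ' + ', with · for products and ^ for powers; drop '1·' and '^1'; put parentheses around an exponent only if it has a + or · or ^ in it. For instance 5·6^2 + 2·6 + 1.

[0] 16 ≡ 4^2 (base 4). Lift 5: 25. −1: 24.
[1] 24 ≡ 4·5 + 4 (base 5). Lift 6: 28. −1: 27.

4·6 + 3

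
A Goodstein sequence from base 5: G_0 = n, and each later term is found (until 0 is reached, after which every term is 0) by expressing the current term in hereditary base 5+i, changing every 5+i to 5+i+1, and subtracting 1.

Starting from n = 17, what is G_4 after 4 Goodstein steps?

[0] 17 ≡ 3·5 + 2 (base 5). Lift 6: 20. −1: 19.
[1] 19 ≡ 3·6 + 1 (base 6). Lift 7: 22. −1: 21.
[2] 21 ≡ 3·7 (base 7). Lift 8: 24. −1: 23.
[3] 23 ≡ 2·8 + 7 (base 8). Lift 9: 25. −1: 24.
[4] 24 ≡ 2·9 + 6 (base 9). Lift 10: 26. −1: 25.

24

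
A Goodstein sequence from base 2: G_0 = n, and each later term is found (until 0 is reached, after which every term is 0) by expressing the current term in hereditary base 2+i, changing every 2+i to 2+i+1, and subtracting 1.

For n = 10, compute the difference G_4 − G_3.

264310

G_0 = 10. HB_2(10) = 2^(2 + 1) + 2. Bump = 84. G_1 = 83.
G_1 = 83. HB_3(83) = 3^(3 + 1) + 2. Bump = 1026. G_2 = 1025.
G_2 = 1025. HB_4(1025) = 4^(4 + 1) + 1. Bump = 15626. G_3 = 15625.
G_3 = 15625. HB_5(15625) = 5^(5 + 1). Bump = 279936. G_4 = 279935.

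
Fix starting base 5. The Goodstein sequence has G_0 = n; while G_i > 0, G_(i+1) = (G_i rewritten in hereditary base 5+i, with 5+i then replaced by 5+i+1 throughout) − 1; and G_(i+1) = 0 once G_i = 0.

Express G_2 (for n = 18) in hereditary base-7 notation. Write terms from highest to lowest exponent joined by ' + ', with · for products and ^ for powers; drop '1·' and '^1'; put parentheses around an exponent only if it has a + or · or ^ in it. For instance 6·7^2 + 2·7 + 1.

3·7 + 1

[0] 18 ≡ 3·5 + 3 (base 5). Lift 6: 21. −1: 20.
[1] 20 ≡ 3·6 + 2 (base 6). Lift 7: 23. −1: 22.
[2] 22 ≡ 3·7 + 1 (base 7). Lift 8: 25. −1: 24.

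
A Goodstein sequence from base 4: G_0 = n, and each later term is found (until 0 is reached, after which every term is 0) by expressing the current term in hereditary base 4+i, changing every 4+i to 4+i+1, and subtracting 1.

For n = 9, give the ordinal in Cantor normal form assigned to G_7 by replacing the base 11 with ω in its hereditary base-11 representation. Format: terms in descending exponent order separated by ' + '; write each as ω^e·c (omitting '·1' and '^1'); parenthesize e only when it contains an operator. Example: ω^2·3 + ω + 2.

ω

(0) 9|_4 = 2·4 + 1 ↦ 2·5 + 1|_5 = 11 ⇒ 10
(1) 10|_5 = 2·5 ↦ 2·6|_6 = 12 ⇒ 11
(2) 11|_6 = 6 + 5 ↦ 7 + 5|_7 = 12 ⇒ 11
(3) 11|_7 = 7 + 4 ↦ 8 + 4|_8 = 12 ⇒ 11
(4) 11|_8 = 8 + 3 ↦ 9 + 3|_9 = 12 ⇒ 11
(5) 11|_9 = 9 + 2 ↦ 10 + 2|_10 = 12 ⇒ 11
(6) 11|_10 = 10 + 1 ↦ 11 + 1|_11 = 12 ⇒ 11
(7) 11|_11 = 11 ↦ 12|_12 = 12 ⇒ 11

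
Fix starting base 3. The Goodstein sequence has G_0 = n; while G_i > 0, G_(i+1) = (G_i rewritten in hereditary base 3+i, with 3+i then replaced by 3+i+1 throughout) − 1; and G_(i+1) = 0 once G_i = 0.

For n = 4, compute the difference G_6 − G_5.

-1

base 3: 4 = 3 + 1; at 4: 4 + 1 = 5; next = 4
base 4: 4 = 4; at 5: 5 = 5; next = 4
base 5: 4 = 4; at 6: 4 = 4; next = 3
base 6: 3 = 3; at 7: 3 = 3; next = 2
base 7: 2 = 2; at 8: 2 = 2; next = 1
base 8: 1 = 1; at 9: 1 = 1; next = 0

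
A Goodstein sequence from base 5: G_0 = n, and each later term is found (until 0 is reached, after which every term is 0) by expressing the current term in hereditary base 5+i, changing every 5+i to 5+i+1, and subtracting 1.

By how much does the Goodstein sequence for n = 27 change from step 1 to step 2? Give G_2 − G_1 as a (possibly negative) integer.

[0] 27 ≡ 5^2 + 2 (base 5). Lift 6: 38. −1: 37.
[1] 37 ≡ 6^2 + 1 (base 6). Lift 7: 50. −1: 49.

12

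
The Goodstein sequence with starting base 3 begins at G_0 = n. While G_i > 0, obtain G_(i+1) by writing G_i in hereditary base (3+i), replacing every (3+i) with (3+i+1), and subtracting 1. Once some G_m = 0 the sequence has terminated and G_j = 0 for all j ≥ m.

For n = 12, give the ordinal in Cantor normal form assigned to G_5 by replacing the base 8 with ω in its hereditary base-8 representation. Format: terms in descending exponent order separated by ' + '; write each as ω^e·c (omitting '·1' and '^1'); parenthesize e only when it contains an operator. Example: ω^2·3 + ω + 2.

G_0=12  [base 3] 3^2 + 3  →[3↦4]→  4^2 + 4 = 20  −1 ⇒ G_1=19
G_1=19  [base 4] 4^2 + 3  →[4↦5]→  5^2 + 3 = 28  −1 ⇒ G_2=27
G_2=27  [base 5] 5^2 + 2  →[5↦6]→  6^2 + 2 = 38  −1 ⇒ G_3=37
G_3=37  [base 6] 6^2 + 1  →[6↦7]→  7^2 + 1 = 50  −1 ⇒ G_4=49
G_4=49  [base 7] 7^2  →[7↦8]→  8^2 = 64  −1 ⇒ G_5=63

ω·7 + 7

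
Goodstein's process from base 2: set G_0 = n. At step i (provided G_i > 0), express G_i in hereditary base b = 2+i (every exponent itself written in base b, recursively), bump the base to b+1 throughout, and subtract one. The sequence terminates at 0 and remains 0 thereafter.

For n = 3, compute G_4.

1

(0) 3|_2 = 2 + 1 ↦ 3 + 1|_3 = 4 ⇒ 3
(1) 3|_3 = 3 ↦ 4|_4 = 4 ⇒ 3
(2) 3|_4 = 3 ↦ 3|_5 = 3 ⇒ 2
(3) 2|_5 = 2 ↦ 2|_6 = 2 ⇒ 1
(4) 1|_6 = 1 ↦ 1|_7 = 1 ⇒ 0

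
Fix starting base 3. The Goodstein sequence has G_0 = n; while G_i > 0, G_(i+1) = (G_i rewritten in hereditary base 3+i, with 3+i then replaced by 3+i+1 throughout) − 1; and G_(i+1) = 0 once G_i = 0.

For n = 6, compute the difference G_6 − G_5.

i=0: 6 = 2·3 (b=3); 3→4: 2·4 = 8; 8−1 = 7
i=1: 7 = 4 + 3 (b=4); 4→5: 5 + 3 = 8; 8−1 = 7
i=2: 7 = 5 + 2 (b=5); 5→6: 6 + 2 = 8; 8−1 = 7
i=3: 7 = 6 + 1 (b=6); 6→7: 7 + 1 = 8; 8−1 = 7
i=4: 7 = 7 (b=7); 7→8: 8 = 8; 8−1 = 7
i=5: 7 = 7 (b=8); 8→9: 7 = 7; 7−1 = 6

-1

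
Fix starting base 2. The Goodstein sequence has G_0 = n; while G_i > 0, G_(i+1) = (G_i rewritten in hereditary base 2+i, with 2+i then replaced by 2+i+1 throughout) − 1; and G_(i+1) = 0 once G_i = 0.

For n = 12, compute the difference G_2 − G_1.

G_0 = 12. HB_2(12) = 2^(2 + 1) + 2^2. Bump = 108. G_1 = 107.
G_1 = 107. HB_3(107) = 3^(3 + 1) + 2·3^2 + 2·3 + 2. Bump = 1066. G_2 = 1065.

958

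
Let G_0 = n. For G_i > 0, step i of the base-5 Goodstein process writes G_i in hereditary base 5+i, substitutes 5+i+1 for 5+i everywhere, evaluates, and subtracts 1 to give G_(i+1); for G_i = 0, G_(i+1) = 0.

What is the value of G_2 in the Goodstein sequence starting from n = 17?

step 0: 17 = 3·5 + 2; sub 6 for 5: 3·6 + 2; = 20; G_1 = 20−1 = 19
step 1: 19 = 3·6 + 1; sub 7 for 6: 3·7 + 1; = 22; G_2 = 22−1 = 21
step 2: 21 = 3·7; sub 8 for 7: 3·8; = 24; G_3 = 24−1 = 23

21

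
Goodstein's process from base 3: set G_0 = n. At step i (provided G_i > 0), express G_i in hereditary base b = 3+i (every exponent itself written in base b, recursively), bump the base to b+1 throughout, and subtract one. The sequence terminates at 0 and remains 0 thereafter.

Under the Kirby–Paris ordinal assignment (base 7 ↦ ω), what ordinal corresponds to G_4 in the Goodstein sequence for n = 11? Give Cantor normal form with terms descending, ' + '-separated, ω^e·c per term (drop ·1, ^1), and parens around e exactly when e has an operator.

G_0=11  [base 3] 3^2 + 2  →[3↦4]→  4^2 + 2 = 18  −1 ⇒ G_1=17
G_1=17  [base 4] 4^2 + 1  →[4↦5]→  5^2 + 1 = 26  −1 ⇒ G_2=25
G_2=25  [base 5] 5^2  →[5↦6]→  6^2 = 36  −1 ⇒ G_3=35
G_3=35  [base 6] 5·6 + 5  →[6↦7]→  5·7 + 5 = 40  −1 ⇒ G_4=39
G_4=39  [base 7] 5·7 + 4  →[7↦8]→  5·8 + 4 = 44  −1 ⇒ G_5=43

ω·5 + 4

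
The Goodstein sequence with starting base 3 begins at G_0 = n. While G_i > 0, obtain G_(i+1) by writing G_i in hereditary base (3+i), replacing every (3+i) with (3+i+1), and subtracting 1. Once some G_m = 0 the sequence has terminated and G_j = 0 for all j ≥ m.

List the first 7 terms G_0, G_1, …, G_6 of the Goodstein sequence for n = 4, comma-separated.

4, 4, 4, 3, 2, 1, 0

G_0=4  [base 3] 3 + 1  →[3↦4]→  4 + 1 = 5  −1 ⇒ G_1=4
G_1=4  [base 4] 4  →[4↦5]→  5 = 5  −1 ⇒ G_2=4
G_2=4  [base 5] 4  →[5↦6]→  4 = 4  −1 ⇒ G_3=3
G_3=3  [base 6] 3  →[6↦7]→  3 = 3  −1 ⇒ G_4=2
G_4=2  [base 7] 2  →[7↦8]→  2 = 2  −1 ⇒ G_5=1
G_5=1  [base 8] 1  →[8↦9]→  1 = 1  −1 ⇒ G_6=0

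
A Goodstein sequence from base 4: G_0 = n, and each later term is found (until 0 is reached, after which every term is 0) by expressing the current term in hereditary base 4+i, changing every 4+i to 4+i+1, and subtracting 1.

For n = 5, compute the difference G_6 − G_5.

step 0: 5 = 4 + 1; sub 5 for 4: 5 + 1; = 6; G_1 = 6−1 = 5
step 1: 5 = 5; sub 6 for 5: 6; = 6; G_2 = 6−1 = 5
step 2: 5 = 5; sub 7 for 6: 5; = 5; G_3 = 5−1 = 4
step 3: 4 = 4; sub 8 for 7: 4; = 4; G_4 = 4−1 = 3
step 4: 3 = 3; sub 9 for 8: 3; = 3; G_5 = 3−1 = 2
step 5: 2 = 2; sub 10 for 9: 2; = 2; G_6 = 2−1 = 1

-1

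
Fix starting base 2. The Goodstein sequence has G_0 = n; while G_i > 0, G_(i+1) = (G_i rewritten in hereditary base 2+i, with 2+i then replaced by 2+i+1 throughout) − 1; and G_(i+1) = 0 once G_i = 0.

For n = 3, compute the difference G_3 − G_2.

i=0: 3 = 2 + 1 (b=2); 2→3: 3 + 1 = 4; 4−1 = 3
i=1: 3 = 3 (b=3); 3→4: 4 = 4; 4−1 = 3
i=2: 3 = 3 (b=4); 4→5: 3 = 3; 3−1 = 2

-1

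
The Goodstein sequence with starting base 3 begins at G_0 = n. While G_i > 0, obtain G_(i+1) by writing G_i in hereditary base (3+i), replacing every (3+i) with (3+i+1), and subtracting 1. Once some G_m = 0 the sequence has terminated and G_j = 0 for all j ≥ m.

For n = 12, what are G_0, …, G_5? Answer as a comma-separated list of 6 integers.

12, 19, 27, 37, 49, 63

base 3: 12 = 3^2 + 3; at 4: 4^2 + 4 = 20; next = 19
base 4: 19 = 4^2 + 3; at 5: 5^2 + 3 = 28; next = 27
base 5: 27 = 5^2 + 2; at 6: 6^2 + 2 = 38; next = 37
base 6: 37 = 6^2 + 1; at 7: 7^2 + 1 = 50; next = 49
base 7: 49 = 7^2; at 8: 8^2 = 64; next = 63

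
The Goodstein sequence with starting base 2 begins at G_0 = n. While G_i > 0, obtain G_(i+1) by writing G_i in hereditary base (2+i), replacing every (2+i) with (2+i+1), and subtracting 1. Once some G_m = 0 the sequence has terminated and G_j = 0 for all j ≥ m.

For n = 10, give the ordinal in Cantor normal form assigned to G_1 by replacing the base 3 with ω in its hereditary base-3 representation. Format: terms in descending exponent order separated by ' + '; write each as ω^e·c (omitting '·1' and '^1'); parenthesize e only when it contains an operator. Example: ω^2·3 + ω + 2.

i=0: 10 = 2^(2 + 1) + 2 (b=2); 2→3: 3^(3 + 1) + 3 = 84; 84−1 = 83
i=1: 83 = 3^(3 + 1) + 2 (b=3); 3→4: 4^(4 + 1) + 2 = 1026; 1026−1 = 1025

ω^(ω + 1) + 2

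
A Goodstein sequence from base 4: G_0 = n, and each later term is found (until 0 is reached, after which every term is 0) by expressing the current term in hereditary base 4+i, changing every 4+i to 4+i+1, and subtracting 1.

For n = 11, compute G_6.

[0] 11 ≡ 2·4 + 3 (base 4). Lift 5: 13. −1: 12.
[1] 12 ≡ 2·5 + 2 (base 5). Lift 6: 14. −1: 13.
[2] 13 ≡ 2·6 + 1 (base 6). Lift 7: 15. −1: 14.
[3] 14 ≡ 2·7 (base 7). Lift 8: 16. −1: 15.
[4] 15 ≡ 8 + 7 (base 8). Lift 9: 16. −1: 15.
[5] 15 ≡ 9 + 6 (base 9). Lift 10: 16. −1: 15.
[6] 15 ≡ 10 + 5 (base 10). Lift 11: 16. −1: 15.

15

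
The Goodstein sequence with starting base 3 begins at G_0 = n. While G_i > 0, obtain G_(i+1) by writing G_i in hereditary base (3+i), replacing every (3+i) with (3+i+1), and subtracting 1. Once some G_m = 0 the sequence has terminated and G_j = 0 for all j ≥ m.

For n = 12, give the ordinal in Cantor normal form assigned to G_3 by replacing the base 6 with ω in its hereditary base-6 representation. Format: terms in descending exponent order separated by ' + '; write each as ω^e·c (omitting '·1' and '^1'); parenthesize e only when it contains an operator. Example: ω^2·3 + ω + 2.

ω^2 + 1

G_0 = 12. HB_3(12) = 3^2 + 3. Bump = 20. G_1 = 19.
G_1 = 19. HB_4(19) = 4^2 + 3. Bump = 28. G_2 = 27.
G_2 = 27. HB_5(27) = 5^2 + 2. Bump = 38. G_3 = 37.
G_3 = 37. HB_6(37) = 6^2 + 1. Bump = 50. G_4 = 49.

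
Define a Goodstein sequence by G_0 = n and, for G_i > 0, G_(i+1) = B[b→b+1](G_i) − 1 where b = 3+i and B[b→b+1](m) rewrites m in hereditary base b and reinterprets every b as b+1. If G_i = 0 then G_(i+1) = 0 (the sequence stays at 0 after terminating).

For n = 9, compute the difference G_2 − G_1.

2

step 0: 9 = 3^2; sub 4 for 3: 4^2; = 16; G_1 = 16−1 = 15
step 1: 15 = 3·4 + 3; sub 5 for 4: 3·5 + 3; = 18; G_2 = 18−1 = 17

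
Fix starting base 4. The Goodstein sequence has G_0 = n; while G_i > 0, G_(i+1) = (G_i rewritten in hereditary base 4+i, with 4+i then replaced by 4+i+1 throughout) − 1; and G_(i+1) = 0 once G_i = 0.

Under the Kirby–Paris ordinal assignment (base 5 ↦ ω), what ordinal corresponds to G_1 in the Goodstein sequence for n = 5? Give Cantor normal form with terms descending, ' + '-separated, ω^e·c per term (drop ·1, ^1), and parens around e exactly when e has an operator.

ω

[0] 5 ≡ 4 + 1 (base 4). Lift 5: 6. −1: 5.
[1] 5 ≡ 5 (base 5). Lift 6: 6. −1: 5.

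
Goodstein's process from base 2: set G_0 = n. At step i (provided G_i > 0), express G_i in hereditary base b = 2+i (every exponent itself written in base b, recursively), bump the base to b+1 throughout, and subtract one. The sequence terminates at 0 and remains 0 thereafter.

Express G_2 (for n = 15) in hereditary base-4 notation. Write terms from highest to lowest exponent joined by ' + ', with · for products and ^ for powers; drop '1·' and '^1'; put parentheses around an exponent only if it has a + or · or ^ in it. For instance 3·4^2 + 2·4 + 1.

base 2: 15 = 2^(2 + 1) + 2^2 + 2 + 1; at 3: 3^(3 + 1) + 3^3 + 3 + 1 = 112; next = 111
base 3: 111 = 3^(3 + 1) + 3^3 + 3; at 4: 4^(4 + 1) + 4^4 + 4 = 1284; next = 1283

4^(4 + 1) + 4^4 + 3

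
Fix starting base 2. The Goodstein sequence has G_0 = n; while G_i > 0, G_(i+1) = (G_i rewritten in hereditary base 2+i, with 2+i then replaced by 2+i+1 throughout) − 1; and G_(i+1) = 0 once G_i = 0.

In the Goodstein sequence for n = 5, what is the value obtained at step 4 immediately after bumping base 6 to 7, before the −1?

1198

(0) 5|_2 = 2^2 + 1 ↦ 3^3 + 1|_3 = 28 ⇒ 27
(1) 27|_3 = 3^3 ↦ 4^4|_4 = 256 ⇒ 255
(2) 255|_4 = 3·4^3 + 3·4^2 + 3·4 + 3 ↦ 3·5^3 + 3·5^2 + 3·5 + 3|_5 = 468 ⇒ 467
(3) 467|_5 = 3·5^3 + 3·5^2 + 3·5 + 2 ↦ 3·6^3 + 3·6^2 + 3·6 + 2|_6 = 776 ⇒ 775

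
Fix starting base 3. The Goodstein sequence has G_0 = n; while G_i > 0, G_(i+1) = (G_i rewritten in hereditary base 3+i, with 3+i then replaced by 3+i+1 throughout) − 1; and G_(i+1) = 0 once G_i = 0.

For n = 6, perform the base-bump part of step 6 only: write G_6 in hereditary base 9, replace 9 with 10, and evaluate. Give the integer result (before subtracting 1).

6

G_0 = 6. HB_3(6) = 2·3. Bump = 8. G_1 = 7.
G_1 = 7. HB_4(7) = 4 + 3. Bump = 8. G_2 = 7.
G_2 = 7. HB_5(7) = 5 + 2. Bump = 8. G_3 = 7.
G_3 = 7. HB_6(7) = 6 + 1. Bump = 8. G_4 = 7.
G_4 = 7. HB_7(7) = 7. Bump = 8. G_5 = 7.
G_5 = 7. HB_8(7) = 7. Bump = 7. G_6 = 6.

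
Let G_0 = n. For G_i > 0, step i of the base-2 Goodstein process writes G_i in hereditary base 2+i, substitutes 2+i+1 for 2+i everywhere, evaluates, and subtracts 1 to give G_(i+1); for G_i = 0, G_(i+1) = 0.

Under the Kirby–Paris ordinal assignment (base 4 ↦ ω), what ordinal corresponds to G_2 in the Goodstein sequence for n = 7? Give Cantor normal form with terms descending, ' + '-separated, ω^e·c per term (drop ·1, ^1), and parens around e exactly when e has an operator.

ω^ω + 3

i=0: 7 = 2^2 + 2 + 1 (b=2); 2→3: 3^3 + 3 + 1 = 31; 31−1 = 30
i=1: 30 = 3^3 + 3 (b=3); 3→4: 4^4 + 4 = 260; 260−1 = 259
i=2: 259 = 4^4 + 3 (b=4); 4→5: 5^5 + 3 = 3128; 3128−1 = 3127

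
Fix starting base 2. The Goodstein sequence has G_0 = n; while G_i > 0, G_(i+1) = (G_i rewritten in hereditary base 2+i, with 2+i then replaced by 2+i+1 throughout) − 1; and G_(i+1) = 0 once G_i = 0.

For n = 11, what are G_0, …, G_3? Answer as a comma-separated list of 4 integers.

step 0: 11 = 2^(2 + 1) + 2 + 1; sub 3 for 2: 3^(3 + 1) + 3 + 1; = 85; G_1 = 85−1 = 84
step 1: 84 = 3^(3 + 1) + 3; sub 4 for 3: 4^(4 + 1) + 4; = 1028; G_2 = 1028−1 = 1027
step 2: 1027 = 4^(4 + 1) + 3; sub 5 for 4: 5^(5 + 1) + 3; = 15628; G_3 = 15628−1 = 15627

11, 84, 1027, 15627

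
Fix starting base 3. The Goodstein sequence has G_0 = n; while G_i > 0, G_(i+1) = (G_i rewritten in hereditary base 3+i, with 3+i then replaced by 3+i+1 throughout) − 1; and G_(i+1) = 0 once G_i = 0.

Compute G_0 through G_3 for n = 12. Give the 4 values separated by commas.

(0) 12|_3 = 3^2 + 3 ↦ 4^2 + 4|_4 = 20 ⇒ 19
(1) 19|_4 = 4^2 + 3 ↦ 5^2 + 3|_5 = 28 ⇒ 27
(2) 27|_5 = 5^2 + 2 ↦ 6^2 + 2|_6 = 38 ⇒ 37

12, 19, 27, 37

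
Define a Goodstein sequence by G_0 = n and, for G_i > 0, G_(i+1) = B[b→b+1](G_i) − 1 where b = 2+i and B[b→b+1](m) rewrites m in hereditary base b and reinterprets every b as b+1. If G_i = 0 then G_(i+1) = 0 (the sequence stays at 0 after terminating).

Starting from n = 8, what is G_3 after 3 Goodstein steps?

6310

(0) 8|_2 = 2^(2 + 1) ↦ 3^(3 + 1)|_3 = 81 ⇒ 80
(1) 80|_3 = 2·3^3 + 2·3^2 + 2·3 + 2 ↦ 2·4^4 + 2·4^2 + 2·4 + 2|_4 = 554 ⇒ 553
(2) 553|_4 = 2·4^4 + 2·4^2 + 2·4 + 1 ↦ 2·5^5 + 2·5^2 + 2·5 + 1|_5 = 6311 ⇒ 6310
(3) 6310|_5 = 2·5^5 + 2·5^2 + 2·5 ↦ 2·6^6 + 2·6^2 + 2·6|_6 = 93396 ⇒ 93395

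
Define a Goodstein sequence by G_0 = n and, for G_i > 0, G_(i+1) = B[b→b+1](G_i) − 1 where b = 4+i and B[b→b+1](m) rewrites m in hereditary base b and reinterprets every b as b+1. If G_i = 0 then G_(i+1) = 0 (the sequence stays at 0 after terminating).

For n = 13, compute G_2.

13 —HB4→ 3·4 + 1 —bump→ 3·5 + 1 = 16 —(−1)→ 15
15 —HB5→ 3·5 —bump→ 3·6 = 18 —(−1)→ 17
17 —HB6→ 2·6 + 5 —bump→ 2·7 + 5 = 19 —(−1)→ 18

17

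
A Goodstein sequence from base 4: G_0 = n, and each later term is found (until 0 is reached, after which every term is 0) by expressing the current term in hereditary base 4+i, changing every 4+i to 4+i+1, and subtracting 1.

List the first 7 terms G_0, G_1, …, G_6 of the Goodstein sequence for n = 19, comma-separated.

19, 27, 37, 49, 63, 69, 75

G_0 = 19. HB_4(19) = 4^2 + 3. Bump = 28. G_1 = 27.
G_1 = 27. HB_5(27) = 5^2 + 2. Bump = 38. G_2 = 37.
G_2 = 37. HB_6(37) = 6^2 + 1. Bump = 50. G_3 = 49.
G_3 = 49. HB_7(49) = 7^2. Bump = 64. G_4 = 63.
G_4 = 63. HB_8(63) = 7·8 + 7. Bump = 70. G_5 = 69.
G_5 = 69. HB_9(69) = 7·9 + 6. Bump = 76. G_6 = 75.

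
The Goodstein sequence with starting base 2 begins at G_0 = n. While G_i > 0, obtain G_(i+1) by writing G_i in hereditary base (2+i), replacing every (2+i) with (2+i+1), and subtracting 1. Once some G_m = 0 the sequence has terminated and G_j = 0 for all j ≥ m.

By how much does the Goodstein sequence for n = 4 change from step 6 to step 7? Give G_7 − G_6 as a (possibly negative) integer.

i=0: 4 = 2^2 (b=2); 2→3: 3^3 = 27; 27−1 = 26
i=1: 26 = 2·3^2 + 2·3 + 2 (b=3); 3→4: 2·4^2 + 2·4 + 2 = 42; 42−1 = 41
i=2: 41 = 2·4^2 + 2·4 + 1 (b=4); 4→5: 2·5^2 + 2·5 + 1 = 61; 61−1 = 60
i=3: 60 = 2·5^2 + 2·5 (b=5); 5→6: 2·6^2 + 2·6 = 84; 84−1 = 83
i=4: 83 = 2·6^2 + 6 + 5 (b=6); 6→7: 2·7^2 + 7 + 5 = 110; 110−1 = 109
i=5: 109 = 2·7^2 + 7 + 4 (b=7); 7→8: 2·8^2 + 8 + 4 = 140; 140−1 = 139
i=6: 139 = 2·8^2 + 8 + 3 (b=8); 8→9: 2·9^2 + 9 + 3 = 174; 174−1 = 173

34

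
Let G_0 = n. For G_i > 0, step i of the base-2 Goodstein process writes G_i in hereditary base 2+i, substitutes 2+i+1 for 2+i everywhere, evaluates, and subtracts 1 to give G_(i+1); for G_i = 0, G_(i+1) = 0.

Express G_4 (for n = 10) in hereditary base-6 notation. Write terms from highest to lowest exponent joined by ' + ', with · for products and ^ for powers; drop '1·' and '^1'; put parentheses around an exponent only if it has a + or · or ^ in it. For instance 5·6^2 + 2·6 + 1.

G_0 = 10. HB_2(10) = 2^(2 + 1) + 2. Bump = 84. G_1 = 83.
G_1 = 83. HB_3(83) = 3^(3 + 1) + 2. Bump = 1026. G_2 = 1025.
G_2 = 1025. HB_4(1025) = 4^(4 + 1) + 1. Bump = 15626. G_3 = 15625.
G_3 = 15625. HB_5(15625) = 5^(5 + 1). Bump = 279936. G_4 = 279935.

5·6^6 + 5·6^5 + 5·6^4 + 5·6^3 + 5·6^2 + 5·6 + 5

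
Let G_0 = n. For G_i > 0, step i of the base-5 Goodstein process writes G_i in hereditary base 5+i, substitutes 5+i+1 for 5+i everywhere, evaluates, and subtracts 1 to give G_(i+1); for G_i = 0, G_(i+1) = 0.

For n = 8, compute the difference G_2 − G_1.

0

G_0 = 8. HB_5(8) = 5 + 3. Bump = 9. G_1 = 8.
G_1 = 8. HB_6(8) = 6 + 2. Bump = 9. G_2 = 8.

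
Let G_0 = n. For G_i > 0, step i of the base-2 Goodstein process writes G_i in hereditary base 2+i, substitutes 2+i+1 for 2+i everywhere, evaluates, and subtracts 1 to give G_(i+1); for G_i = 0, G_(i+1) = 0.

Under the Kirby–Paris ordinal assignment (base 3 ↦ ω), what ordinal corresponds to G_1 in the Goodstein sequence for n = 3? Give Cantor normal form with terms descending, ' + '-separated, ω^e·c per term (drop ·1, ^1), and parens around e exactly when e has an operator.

(0) 3|_2 = 2 + 1 ↦ 3 + 1|_3 = 4 ⇒ 3
(1) 3|_3 = 3 ↦ 4|_4 = 4 ⇒ 3

ω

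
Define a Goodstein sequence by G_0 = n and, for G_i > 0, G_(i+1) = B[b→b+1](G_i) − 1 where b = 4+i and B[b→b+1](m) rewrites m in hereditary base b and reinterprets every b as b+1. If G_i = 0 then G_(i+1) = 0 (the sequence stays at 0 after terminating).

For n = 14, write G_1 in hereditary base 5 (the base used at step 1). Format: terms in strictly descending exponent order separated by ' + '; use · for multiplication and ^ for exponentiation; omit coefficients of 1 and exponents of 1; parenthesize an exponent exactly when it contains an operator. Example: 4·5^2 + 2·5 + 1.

14 —HB4→ 3·4 + 2 —bump→ 3·5 + 2 = 17 —(−1)→ 16
16 —HB5→ 3·5 + 1 —bump→ 3·6 + 1 = 19 —(−1)→ 18

3·5 + 1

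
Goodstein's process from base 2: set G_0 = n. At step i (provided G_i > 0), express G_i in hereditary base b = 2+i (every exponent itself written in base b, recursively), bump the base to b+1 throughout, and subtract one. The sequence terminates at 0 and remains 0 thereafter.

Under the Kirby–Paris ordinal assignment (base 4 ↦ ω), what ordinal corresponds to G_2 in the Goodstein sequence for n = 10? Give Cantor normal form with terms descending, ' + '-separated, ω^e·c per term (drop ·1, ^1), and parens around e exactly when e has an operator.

ω^(ω + 1) + 1

base 2: 10 = 2^(2 + 1) + 2; at 3: 3^(3 + 1) + 3 = 84; next = 83
base 3: 83 = 3^(3 + 1) + 2; at 4: 4^(4 + 1) + 2 = 1026; next = 1025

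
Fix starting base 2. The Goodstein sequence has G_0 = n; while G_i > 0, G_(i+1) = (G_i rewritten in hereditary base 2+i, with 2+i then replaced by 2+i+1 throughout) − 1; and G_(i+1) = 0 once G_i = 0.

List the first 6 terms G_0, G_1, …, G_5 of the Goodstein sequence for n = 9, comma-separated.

G_0=9  [base 2] 2^(2 + 1) + 1  →[2↦3]→  3^(3 + 1) + 1 = 82  −1 ⇒ G_1=81
G_1=81  [base 3] 3^(3 + 1)  →[3↦4]→  4^(4 + 1) = 1024  −1 ⇒ G_2=1023
G_2=1023  [base 4] 3·4^4 + 3·4^3 + 3·4^2 + 3·4 + 3  →[4↦5]→  3·5^5 + 3·5^3 + 3·5^2 + 3·5 + 3 = 9843  −1 ⇒ G_3=9842
G_3=9842  [base 5] 3·5^5 + 3·5^3 + 3·5^2 + 3·5 + 2  →[5↦6]→  3·6^6 + 3·6^3 + 3·6^2 + 3·6 + 2 = 140744  −1 ⇒ G_4=140743
G_4=140743  [base 6] 3·6^6 + 3·6^3 + 3·6^2 + 3·6 + 1  →[6↦7]→  3·7^7 + 3·7^3 + 3·7^2 + 3·7 + 1 = 2471827  −1 ⇒ G_5=2471826

9, 81, 1023, 9842, 140743, 2471826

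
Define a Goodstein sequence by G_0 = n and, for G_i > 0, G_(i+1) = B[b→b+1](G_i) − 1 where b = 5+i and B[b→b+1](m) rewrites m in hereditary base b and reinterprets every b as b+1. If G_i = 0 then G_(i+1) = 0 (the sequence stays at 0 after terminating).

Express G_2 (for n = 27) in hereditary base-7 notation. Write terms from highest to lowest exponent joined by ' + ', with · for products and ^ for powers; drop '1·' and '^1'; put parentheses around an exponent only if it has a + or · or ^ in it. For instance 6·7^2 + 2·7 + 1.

7^2

(0) 27|_5 = 5^2 + 2 ↦ 6^2 + 2|_6 = 38 ⇒ 37
(1) 37|_6 = 6^2 + 1 ↦ 7^2 + 1|_7 = 50 ⇒ 49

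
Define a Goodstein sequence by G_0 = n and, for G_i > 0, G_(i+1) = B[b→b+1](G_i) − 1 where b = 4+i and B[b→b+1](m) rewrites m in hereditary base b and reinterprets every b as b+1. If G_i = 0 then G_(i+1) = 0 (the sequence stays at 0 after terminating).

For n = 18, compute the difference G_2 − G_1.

10

G_0=18  [base 4] 4^2 + 2  →[4↦5]→  5^2 + 2 = 27  −1 ⇒ G_1=26
G_1=26  [base 5] 5^2 + 1  →[5↦6]→  6^2 + 1 = 37  −1 ⇒ G_2=36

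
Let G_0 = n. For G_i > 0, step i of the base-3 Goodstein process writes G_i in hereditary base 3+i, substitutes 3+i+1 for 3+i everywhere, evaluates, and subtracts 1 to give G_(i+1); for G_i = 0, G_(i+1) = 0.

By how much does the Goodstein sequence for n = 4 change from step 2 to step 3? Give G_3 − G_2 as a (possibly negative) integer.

i=0: 4 = 3 + 1 (b=3); 3→4: 4 + 1 = 5; 5−1 = 4
i=1: 4 = 4 (b=4); 4→5: 5 = 5; 5−1 = 4
i=2: 4 = 4 (b=5); 5→6: 4 = 4; 4−1 = 3

-1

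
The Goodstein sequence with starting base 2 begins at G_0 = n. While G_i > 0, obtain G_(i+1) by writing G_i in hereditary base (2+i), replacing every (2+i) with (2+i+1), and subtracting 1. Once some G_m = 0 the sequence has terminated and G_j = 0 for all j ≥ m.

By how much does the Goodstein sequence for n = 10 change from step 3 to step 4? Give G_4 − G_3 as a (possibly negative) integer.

step 0: 10 = 2^(2 + 1) + 2; sub 3 for 2: 3^(3 + 1) + 3; = 84; G_1 = 84−1 = 83
step 1: 83 = 3^(3 + 1) + 2; sub 4 for 3: 4^(4 + 1) + 2; = 1026; G_2 = 1026−1 = 1025
step 2: 1025 = 4^(4 + 1) + 1; sub 5 for 4: 5^(5 + 1) + 1; = 15626; G_3 = 15626−1 = 15625
step 3: 15625 = 5^(5 + 1); sub 6 for 5: 6^(6 + 1); = 279936; G_4 = 279936−1 = 279935

264310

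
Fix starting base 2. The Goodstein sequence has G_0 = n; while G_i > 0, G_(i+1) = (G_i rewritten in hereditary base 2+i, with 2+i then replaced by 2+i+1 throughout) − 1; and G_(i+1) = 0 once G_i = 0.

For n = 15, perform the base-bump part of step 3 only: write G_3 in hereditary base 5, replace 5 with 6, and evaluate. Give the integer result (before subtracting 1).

G_0=15  [base 2] 2^(2 + 1) + 2^2 + 2 + 1  →[2↦3]→  3^(3 + 1) + 3^3 + 3 + 1 = 112  −1 ⇒ G_1=111
G_1=111  [base 3] 3^(3 + 1) + 3^3 + 3  →[3↦4]→  4^(4 + 1) + 4^4 + 4 = 1284  −1 ⇒ G_2=1283
G_2=1283  [base 4] 4^(4 + 1) + 4^4 + 3  →[4↦5]→  5^(5 + 1) + 5^5 + 3 = 18753  −1 ⇒ G_3=18752
G_3=18752  [base 5] 5^(5 + 1) + 5^5 + 2  →[5↦6]→  6^(6 + 1) + 6^6 + 2 = 326594  −1 ⇒ G_4=326593

326594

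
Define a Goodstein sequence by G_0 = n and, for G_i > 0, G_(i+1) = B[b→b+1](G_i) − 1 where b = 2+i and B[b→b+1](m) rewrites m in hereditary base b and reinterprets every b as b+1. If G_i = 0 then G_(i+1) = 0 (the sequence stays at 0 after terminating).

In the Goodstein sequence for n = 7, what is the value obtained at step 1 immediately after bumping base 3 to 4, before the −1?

G_0=7  [base 2] 2^2 + 2 + 1  →[2↦3]→  3^3 + 3 + 1 = 31  −1 ⇒ G_1=30
G_1=30  [base 3] 3^3 + 3  →[3↦4]→  4^4 + 4 = 260  −1 ⇒ G_2=259

260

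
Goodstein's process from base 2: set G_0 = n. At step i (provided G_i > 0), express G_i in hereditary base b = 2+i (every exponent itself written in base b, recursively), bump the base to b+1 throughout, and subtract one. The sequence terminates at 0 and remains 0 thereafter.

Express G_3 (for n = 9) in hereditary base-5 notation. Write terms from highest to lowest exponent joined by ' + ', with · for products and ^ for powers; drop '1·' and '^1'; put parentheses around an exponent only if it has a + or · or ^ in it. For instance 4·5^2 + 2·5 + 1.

9 —HB2→ 2^(2 + 1) + 1 —bump→ 3^(3 + 1) + 1 = 82 —(−1)→ 81
81 —HB3→ 3^(3 + 1) —bump→ 4^(4 + 1) = 1024 —(−1)→ 1023
1023 —HB4→ 3·4^4 + 3·4^3 + 3·4^2 + 3·4 + 3 —bump→ 3·5^5 + 3·5^3 + 3·5^2 + 3·5 + 3 = 9843 —(−1)→ 9842
9842 —HB5→ 3·5^5 + 3·5^3 + 3·5^2 + 3·5 + 2 —bump→ 3·6^6 + 3·6^3 + 3·6^2 + 3·6 + 2 = 140744 —(−1)→ 140743

3·5^5 + 3·5^3 + 3·5^2 + 3·5 + 2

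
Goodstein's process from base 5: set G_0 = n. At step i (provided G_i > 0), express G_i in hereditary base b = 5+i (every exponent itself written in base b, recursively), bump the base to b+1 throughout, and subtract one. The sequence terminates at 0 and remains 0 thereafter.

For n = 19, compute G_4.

i=0: 19 = 3·5 + 4 (b=5); 5→6: 3·6 + 4 = 22; 22−1 = 21
i=1: 21 = 3·6 + 3 (b=6); 6→7: 3·7 + 3 = 24; 24−1 = 23
i=2: 23 = 3·7 + 2 (b=7); 7→8: 3·8 + 2 = 26; 26−1 = 25
i=3: 25 = 3·8 + 1 (b=8); 8→9: 3·9 + 1 = 28; 28−1 = 27

27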